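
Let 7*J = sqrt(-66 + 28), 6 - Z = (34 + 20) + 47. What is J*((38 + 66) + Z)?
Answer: 9*I*sqrt(38)/7 ≈ 7.9257*I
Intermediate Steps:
Z = -95 (Z = 6 - ((34 + 20) + 47) = 6 - (54 + 47) = 6 - 1*101 = 6 - 101 = -95)
J = I*sqrt(38)/7 (J = sqrt(-66 + 28)/7 = sqrt(-38)/7 = (I*sqrt(38))/7 = I*sqrt(38)/7 ≈ 0.88063*I)
J*((38 + 66) + Z) = (I*sqrt(38)/7)*((38 + 66) - 95) = (I*sqrt(38)/7)*(104 - 95) = (I*sqrt(38)/7)*9 = 9*I*sqrt(38)/7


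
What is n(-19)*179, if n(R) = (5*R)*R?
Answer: 323095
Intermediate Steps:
n(R) = 5*R²
n(-19)*179 = (5*(-19)²)*179 = (5*361)*179 = 1805*179 = 323095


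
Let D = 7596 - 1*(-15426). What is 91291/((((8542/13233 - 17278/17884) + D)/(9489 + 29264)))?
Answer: 418626070125326778/2724143489369 ≈ 1.5367e+5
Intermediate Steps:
D = 23022 (D = 7596 + 15426 = 23022)
91291/((((8542/13233 - 17278/17884) + D)/(9489 + 29264))) = 91291/((((8542/13233 - 17278/17884) + 23022)/(9489 + 29264))) = 91291/((((8542*(1/13233) - 17278*1/17884) + 23022)/38753)) = 91291/((((8542/13233 - 8639/8942) + 23022)*(1/38753))) = 91291/(((-37937323/118329486 + 23022)*(1/38753))) = 91291/(((2724143489369/118329486)*(1/38753))) = 91291/(2724143489369/4585622570958) = 91291*(4585622570958/2724143489369) = 418626070125326778/2724143489369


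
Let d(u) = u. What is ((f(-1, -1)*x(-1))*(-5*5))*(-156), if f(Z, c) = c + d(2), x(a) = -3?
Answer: -11700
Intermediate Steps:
f(Z, c) = 2 + c (f(Z, c) = c + 2 = 2 + c)
((f(-1, -1)*x(-1))*(-5*5))*(-156) = (((2 - 1)*(-3))*(-5*5))*(-156) = ((1*(-3))*(-25))*(-156) = -3*(-25)*(-156) = 75*(-156) = -11700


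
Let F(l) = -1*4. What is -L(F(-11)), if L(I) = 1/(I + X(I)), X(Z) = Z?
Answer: ⅛ ≈ 0.12500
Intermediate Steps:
F(l) = -4
L(I) = 1/(2*I) (L(I) = 1/(I + I) = 1/(2*I))
-L(F(-11)) = -1/(2*(-4)) = -(-1)/(2*4) = -1*(-⅛) = ⅛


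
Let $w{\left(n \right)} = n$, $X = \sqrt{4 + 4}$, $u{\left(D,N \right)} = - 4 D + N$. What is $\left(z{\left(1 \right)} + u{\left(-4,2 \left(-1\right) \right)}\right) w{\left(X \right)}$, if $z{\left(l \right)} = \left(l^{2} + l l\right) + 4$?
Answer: $40 \sqrt{2} \approx 56.569$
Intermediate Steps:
$u{\left(D,N \right)} = N - 4 D$
$z{\left(l \right)} = 4 + 2 l^{2}$ ($z{\left(l \right)} = \left(l^{2} + l^{2}\right) + 4 = 2 l^{2} + 4 = 4 + 2 l^{2}$)
$X = 2 \sqrt{2}$ ($X = \sqrt{8} = 2 \sqrt{2} \approx 2.8284$)
$\left(z{\left(1 \right)} + u{\left(-4,2 \left(-1\right) \right)}\right) w{\left(X \right)} = \left(\left(4 + 2 \cdot 1^{2}\right) + \left(2 \left(-1\right) - -16\right)\right) 2 \sqrt{2} = \left(\left(4 + 2 \cdot 1\right) + \left(-2 + 16\right)\right) 2 \sqrt{2} = \left(\left(4 + 2\right) + 14\right) 2 \sqrt{2} = \left(6 + 14\right) 2 \sqrt{2} = 20 \cdot 2 \sqrt{2} = 40 \sqrt{2}$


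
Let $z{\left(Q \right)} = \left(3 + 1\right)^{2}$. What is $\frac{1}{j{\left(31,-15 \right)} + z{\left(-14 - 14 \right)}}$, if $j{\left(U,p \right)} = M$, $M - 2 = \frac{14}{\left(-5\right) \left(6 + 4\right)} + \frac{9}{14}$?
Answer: $\frac{350}{6427} \approx 0.054458$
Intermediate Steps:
$z{\left(Q \right)} = 16$ ($z{\left(Q \right)} = 4^{2} = 16$)
$M = \frac{827}{350}$ ($M = 2 + \left(\frac{14}{\left(-5\right) \left(6 + 4\right)} + \frac{9}{14}\right) = 2 + \left(\frac{14}{\left(-5\right) 10} + 9 \cdot \frac{1}{14}\right) = 2 + \left(\frac{14}{-50} + \frac{9}{14}\right) = 2 + \left(14 \left(- \frac{1}{50}\right) + \frac{9}{14}\right) = 2 + \left(- \frac{7}{25} + \frac{9}{14}\right) = 2 + \frac{127}{350} = \frac{827}{350} \approx 2.3629$)
$j{\left(U,p \right)} = \frac{827}{350}$
$\frac{1}{j{\left(31,-15 \right)} + z{\left(-14 - 14 \right)}} = \frac{1}{\frac{827}{350} + 16} = \frac{1}{\frac{6427}{350}} = \frac{350}{6427}$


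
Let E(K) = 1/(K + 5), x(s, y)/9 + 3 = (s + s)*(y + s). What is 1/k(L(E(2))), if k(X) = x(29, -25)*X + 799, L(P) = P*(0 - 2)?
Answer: 7/1471 ≈ 0.0047587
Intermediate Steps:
x(s, y) = -27 + 18*s*(s + y) (x(s, y) = -27 + 9*((s + s)*(y + s)) = -27 + 9*((2*s)*(s + y)) = -27 + 9*(2*s*(s + y)) = -27 + 18*s*(s + y))
E(K) = 1/(5 + K)
L(P) = -2*P (L(P) = P*(-2) = -2*P)
k(X) = 799 + 2061*X (k(X) = (-27 + 18*29² + 18*29*(-25))*X + 799 = (-27 + 18*841 - 13050)*X + 799 = (-27 + 15138 - 13050)*X + 799 = 2061*X + 799 = 799 + 2061*X)
1/k(L(E(2))) = 1/(799 + 2061*(-2/(5 + 2))) = 1/(799 + 2061*(-2/7)) = 1/(799 - 4122/7) = 1/(1471/7) = 7/1471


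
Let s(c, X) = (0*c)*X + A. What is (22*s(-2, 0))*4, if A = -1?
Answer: -88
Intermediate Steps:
s(c, X) = -1 (s(c, X) = (0*c)*X - 1 = 0*X - 1 = 0 - 1 = -1)
(22*s(-2, 0))*4 = (22*(-1))*4 = -22*4 = -88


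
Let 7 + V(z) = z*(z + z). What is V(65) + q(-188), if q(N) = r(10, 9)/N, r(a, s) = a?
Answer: 793637/94 ≈ 8443.0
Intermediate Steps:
V(z) = -7 + 2*z² (V(z) = -7 + z*(z + z) = -7 + z*(2*z) = -7 + 2*z²)
q(N) = 10/N
V(65) + q(-188) = (-7 + 2*65²) + 10/(-188) = (-7 + 2*4225) + 10*(-1/188) = (-7 + 8450) - 5/94 = 8443 - 5/94 = 793637/94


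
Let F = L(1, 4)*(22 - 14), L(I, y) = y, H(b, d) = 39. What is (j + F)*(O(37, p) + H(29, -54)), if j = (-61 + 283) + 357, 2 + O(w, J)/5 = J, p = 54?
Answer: 182689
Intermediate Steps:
O(w, J) = -10 + 5*J
F = 32 (F = 4*(22 - 14) = 4*8 = 32)
j = 579 (j = 222 + 357 = 579)
(j + F)*(O(37, p) + H(29, -54)) = (579 + 32)*((-10 + 5*54) + 39) = 611*((-10 + 270) + 39) = 611*(260 + 39) = 611*299 = 182689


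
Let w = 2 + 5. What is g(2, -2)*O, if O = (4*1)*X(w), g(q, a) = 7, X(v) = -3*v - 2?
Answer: -644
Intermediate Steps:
w = 7
X(v) = -2 - 3*v
O = -92 (O = (4*1)*(-2 - 3*7) = 4*(-2 - 21) = 4*(-23) = -92)
g(2, -2)*O = 7*(-92) = -644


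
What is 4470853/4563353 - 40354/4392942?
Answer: 9728024186282/10023272527263 ≈ 0.97054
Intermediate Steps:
4470853/4563353 - 40354/4392942 = 4470853*(1/4563353) - 40354*1/4392942 = 4470853/4563353 - 20177/2196471 = 9728024186282/10023272527263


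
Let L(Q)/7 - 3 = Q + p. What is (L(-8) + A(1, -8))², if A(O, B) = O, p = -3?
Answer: 3025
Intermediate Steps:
L(Q) = 7*Q (L(Q) = 21 + 7*(Q - 3) = 21 + 7*(-3 + Q) = 21 + (-21 + 7*Q) = 7*Q)
(L(-8) + A(1, -8))² = (7*(-8) + 1)² = (-56 + 1)² = (-55)² = 3025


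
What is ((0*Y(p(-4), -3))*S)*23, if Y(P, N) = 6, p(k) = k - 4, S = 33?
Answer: 0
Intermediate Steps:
p(k) = -4 + k
((0*Y(p(-4), -3))*S)*23 = ((0*6)*33)*23 = (0*33)*23 = 0*23 = 0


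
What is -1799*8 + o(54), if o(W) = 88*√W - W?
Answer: -14446 + 264*√6 ≈ -13799.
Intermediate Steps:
o(W) = -W + 88*√W
-1799*8 + o(54) = -1799*8 + (-1*54 + 88*√54) = -14392 + (-54 + 88*(3*√6)) = -14392 + (-54 + 264*√6) = -14446 + 264*√6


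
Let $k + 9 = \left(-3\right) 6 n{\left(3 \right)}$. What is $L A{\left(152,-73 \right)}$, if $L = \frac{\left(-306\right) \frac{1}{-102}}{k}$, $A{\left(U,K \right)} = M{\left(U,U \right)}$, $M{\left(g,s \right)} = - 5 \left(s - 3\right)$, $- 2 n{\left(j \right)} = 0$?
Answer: $\frac{745}{3} \approx 248.33$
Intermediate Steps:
$n{\left(j \right)} = 0$ ($n{\left(j \right)} = \left(- \frac{1}{2}\right) 0 = 0$)
$M{\left(g,s \right)} = 15 - 5 s$ ($M{\left(g,s \right)} = - 5 \left(-3 + s\right) = 15 - 5 s$)
$A{\left(U,K \right)} = 15 - 5 U$
$k = -9$ ($k = -9 + \left(-3\right) 6 \cdot 0 = -9 - 0 = -9 + 0 = -9$)
$L = - \frac{1}{3}$ ($L = \frac{\left(-306\right) \frac{1}{-102}}{-9} = \left(-306\right) \left(- \frac{1}{102}\right) \left(- \frac{1}{9}\right) = 3 \left(- \frac{1}{9}\right) = - \frac{1}{3} \approx -0.33333$)
$L A{\left(152,-73 \right)} = - \frac{15 - 760}{3} = \left(- \frac{1}{3}\right) \left(-745\right) = \frac{745}{3}$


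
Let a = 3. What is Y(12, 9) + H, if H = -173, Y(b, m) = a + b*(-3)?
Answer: -206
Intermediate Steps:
Y(b, m) = 3 - 3*b (Y(b, m) = 3 + b*(-3) = 3 - 3*b)
Y(12, 9) + H = (3 - 3*12) - 173 = (3 - 36) - 173 = -33 - 173 = -206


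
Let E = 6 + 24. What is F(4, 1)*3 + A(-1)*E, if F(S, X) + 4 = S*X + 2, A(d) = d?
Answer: -24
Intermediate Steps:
E = 30
F(S, X) = -2 + S*X (F(S, X) = -4 + (S*X + 2) = -4 + (2 + S*X) = -2 + S*X)
F(4, 1)*3 + A(-1)*E = (-2 + 4*1)*3 - 1*30 = (-2 + 4)*3 - 30 = 2*3 - 30 = 6 - 30 = -24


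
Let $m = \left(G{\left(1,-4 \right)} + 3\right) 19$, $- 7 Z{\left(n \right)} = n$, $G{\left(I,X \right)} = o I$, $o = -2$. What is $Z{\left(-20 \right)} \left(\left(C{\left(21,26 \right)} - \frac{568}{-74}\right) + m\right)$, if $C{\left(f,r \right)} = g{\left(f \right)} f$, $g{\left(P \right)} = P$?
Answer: $\frac{49440}{37} \approx 1336.2$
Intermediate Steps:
$G{\left(I,X \right)} = - 2 I$
$Z{\left(n \right)} = - \frac{n}{7}$
$C{\left(f,r \right)} = f^{2}$ ($C{\left(f,r \right)} = f f = f^{2}$)
$m = 19$ ($m = \left(\left(-2\right) 1 + 3\right) 19 = \left(-2 + 3\right) 19 = 1 \cdot 19 = 19$)
$Z{\left(-20 \right)} \left(\left(C{\left(21,26 \right)} - \frac{568}{-74}\right) + m\right) = \left(- \frac{1}{7}\right) \left(-20\right) \left(\left(21^{2} - \frac{568}{-74}\right) + 19\right) = \frac{20 \left(\left(441 - - \frac{284}{37}\right) + 19\right)}{7} = \frac{20 \left(\left(441 + \frac{284}{37}\right) + 19\right)}{7} = \frac{20 \left(\frac{16601}{37} + 19\right)}{7} = \frac{20}{7} \cdot \frac{17304}{37} = \frac{49440}{37}$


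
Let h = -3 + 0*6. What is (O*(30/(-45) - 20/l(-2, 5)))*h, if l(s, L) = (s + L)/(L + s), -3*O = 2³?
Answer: -496/3 ≈ -165.33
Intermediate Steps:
O = -8/3 (O = -⅓*2³ = -⅓*8 = -8/3 ≈ -2.6667)
l(s, L) = 1 (l(s, L) = (L + s)/(L + s) = 1)
h = -3 (h = -3 + 0 = -3)
(O*(30/(-45) - 20/l(-2, 5)))*h = -8*(30/(-45) - 20/1)/3*(-3) = -8*(30*(-1/45) - 20*1)/3*(-3) = -8*(-⅔ - 20)/3*(-3) = -8/3*(-62/3)*(-3) = (496/9)*(-3) = -496/3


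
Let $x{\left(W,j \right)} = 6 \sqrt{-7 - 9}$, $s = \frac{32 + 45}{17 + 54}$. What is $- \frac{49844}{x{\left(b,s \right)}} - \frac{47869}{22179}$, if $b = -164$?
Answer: $- \frac{47869}{22179} + \frac{12461 i}{6} \approx -2.1583 + 2076.8 i$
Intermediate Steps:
$s = \frac{77}{71} \approx 1.0845$
$x{\left(W,j \right)} = 24 i$ ($x{\left(W,j \right)} = 6 \sqrt{-16} = 6 \cdot 4 i = 24 i$)
$- \frac{49844}{x{\left(b,s \right)}} - \frac{47869}{22179} = - \frac{49844}{24 i} - \frac{47869}{22179} = - 49844 \left(- \frac{i}{24}\right) - \frac{47869}{22179} = \frac{12461 i}{6} - \frac{47869}{22179} = - \frac{47869}{22179} + \frac{12461 i}{6}$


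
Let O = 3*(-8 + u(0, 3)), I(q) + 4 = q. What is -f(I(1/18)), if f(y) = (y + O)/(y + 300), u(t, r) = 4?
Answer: 287/5329 ≈ 0.053856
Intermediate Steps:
I(q) = -4 + q
O = -12 (O = 3*(-8 + 4) = 3*(-4) = -12)
f(y) = (-12 + y)/(300 + y) (f(y) = (y - 12)/(y + 300) = (-12 + y)/(300 + y))
-f(I(1/18)) = -(-12 + (-4 + 1/18))/(300 + (-4 + 1/18)) = -(-12 - 71/18)/(300 - 71/18) = -(-287)/(5329/18*18) = -18*(-287)/(5329*18) = -1*(-287/5329) = 287/5329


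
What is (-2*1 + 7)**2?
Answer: 25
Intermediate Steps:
(-2*1 + 7)**2 = (-2 + 7)**2 = 5**2 = 25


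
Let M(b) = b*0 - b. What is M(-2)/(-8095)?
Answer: -2/8095 ≈ -0.00024707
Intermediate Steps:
M(b) = -b (M(b) = 0 - b = -b)
M(-2)/(-8095) = -1*(-2)/(-8095) = 2*(-1/8095) = -2/8095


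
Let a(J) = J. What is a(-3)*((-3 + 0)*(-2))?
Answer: -18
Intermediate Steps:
a(-3)*((-3 + 0)*(-2)) = -3*(-3 + 0)*(-2) = -(-9)*(-2) = -3*6 = -18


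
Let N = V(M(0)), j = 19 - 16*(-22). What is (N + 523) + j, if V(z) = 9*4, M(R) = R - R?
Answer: 930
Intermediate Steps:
M(R) = 0
j = 371 (j = 19 + 352 = 371)
V(z) = 36
N = 36
(N + 523) + j = (36 + 523) + 371 = 559 + 371 = 930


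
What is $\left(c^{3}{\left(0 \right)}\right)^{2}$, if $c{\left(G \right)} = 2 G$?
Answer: $0$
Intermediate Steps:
$\left(c^{3}{\left(0 \right)}\right)^{2} = \left(\left(2 \cdot 0\right)^{3}\right)^{2} = \left(0^{3}\right)^{2} = 0^{2} = 0$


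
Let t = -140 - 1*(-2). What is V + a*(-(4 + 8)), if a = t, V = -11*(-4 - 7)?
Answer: 1777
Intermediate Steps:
V = 121 (V = -11*(-11) = 121)
t = -138 (t = -140 + 2 = -138)
a = -138
V + a*(-(4 + 8)) = 121 - (-138)*(4 + 8) = 121 - (-138)*12 = 121 - 138*(-12) = 121 + 1656 = 1777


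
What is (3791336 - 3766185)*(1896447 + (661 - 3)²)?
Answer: 58587016061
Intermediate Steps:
(3791336 - 3766185)*(1896447 + (661 - 3)²) = 25151*(1896447 + 658²) = 25151*(1896447 + 432964) = 25151*2329411 = 58587016061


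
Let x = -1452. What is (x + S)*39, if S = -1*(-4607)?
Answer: 123045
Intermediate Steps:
S = 4607
(x + S)*39 = (-1452 + 4607)*39 = 3155*39 = 123045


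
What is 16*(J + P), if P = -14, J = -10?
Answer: -384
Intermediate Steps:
16*(J + P) = 16*(-10 - 14) = 16*(-24) = -384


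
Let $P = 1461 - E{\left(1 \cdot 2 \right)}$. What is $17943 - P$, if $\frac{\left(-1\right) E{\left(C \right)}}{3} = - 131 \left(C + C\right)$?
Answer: $18054$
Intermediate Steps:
$E{\left(C \right)} = 786 C$ ($E{\left(C \right)} = - 3 \left(- 131 \left(C + C\right)\right) = - 3 \left(- 131 \cdot 2 C\right) = - 3 \left(- 262 C\right) = 786 C$)
$P = -111$ ($P = 1461 - 786 \cdot 1 \cdot 2 = 1461 - 786 \cdot 2 = 1461 - 1572 = -111$)
$17943 - P = 17943 - -111 = 17943 + 111 = 18054$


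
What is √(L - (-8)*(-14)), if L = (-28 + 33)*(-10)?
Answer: 9*I*√2 ≈ 12.728*I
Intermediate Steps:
L = -50 (L = 5*(-10) = -50)
√(L - (-8)*(-14)) = √(-50 - (-8)*(-14)) = √(-50 - 4*28) = √(-50 - 112) = √(-162) = 9*I*√2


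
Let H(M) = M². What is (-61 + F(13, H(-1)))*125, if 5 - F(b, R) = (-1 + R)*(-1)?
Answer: -7000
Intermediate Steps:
F(b, R) = 4 + R (F(b, R) = 5 - (-1 + R)*(-1) = 5 - (1 - R) = 5 + (-1 + R) = 4 + R)
(-61 + F(13, H(-1)))*125 = (-61 + (4 + (-1)²))*125 = (-61 + (4 + 1))*125 = (-61 + 5)*125 = -56*125 = -7000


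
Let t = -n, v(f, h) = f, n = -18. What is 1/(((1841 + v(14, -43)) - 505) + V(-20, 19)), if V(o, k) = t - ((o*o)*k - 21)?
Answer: -1/6211 ≈ -0.00016100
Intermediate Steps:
t = 18 (t = -1*(-18) = 18)
V(o, k) = 39 - k*o² (V(o, k) = 18 - ((o*o)*k - 21) = 18 - (o²*k - 21) = 18 - (k*o² - 21) = 18 - (-21 + k*o²) = 18 + (21 - k*o²) = 39 - k*o²)
1/(((1841 + v(14, -43)) - 505) + V(-20, 19)) = 1/(((1841 + 14) - 505) + (39 - 1*19*(-20)²)) = 1/((1855 - 505) + (39 - 1*19*400)) = 1/(1350 + (39 - 7600)) = 1/(1350 - 7561) = 1/(-6211) = -1/6211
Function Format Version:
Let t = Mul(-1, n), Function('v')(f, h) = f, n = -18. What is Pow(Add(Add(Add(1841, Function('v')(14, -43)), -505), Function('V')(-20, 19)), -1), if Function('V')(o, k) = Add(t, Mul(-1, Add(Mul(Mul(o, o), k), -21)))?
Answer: Rational(-1, 6211) ≈ -0.00016100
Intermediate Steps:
t = 18 (t = Mul(-1, -18) = 18)
Function('V')(o, k) = Add(39, Mul(-1, k, Pow(o, 2))) (Function('V')(o, k) = Add(18, Mul(-1, Add(Mul(Mul(o, o), k), -21))) = Add(18, Mul(-1, Add(Mul(Pow(o, 2), k), -21))) = Add(18, Mul(-1, Add(Mul(k, Pow(o, 2)), -21))) = Add(18, Mul(-1, Add(-21, Mul(k, Pow(o, 2))))) = Add(18, Add(21, Mul(-1, k, Pow(o, 2)))) = Add(39, Mul(-1, k, Pow(o, 2))))
Pow(Add(Add(Add(1841, Function('v')(14, -43)), -505), Function('V')(-20, 19)), -1) = Pow(Add(Add(Add(1841, 14), -505), Add(39, Mul(-1, 19, Pow(-20, 2)))), -1) = Pow(Add(Add(1855, -505), Add(39, Mul(-1, 19, 400))), -1) = Pow(Add(1350, Add(39, -7600)), -1) = Pow(Add(1350, -7561), -1) = Pow(-6211, -1) = Rational(-1, 6211)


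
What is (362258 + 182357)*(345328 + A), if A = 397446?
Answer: 404525862010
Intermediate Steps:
(362258 + 182357)*(345328 + A) = (362258 + 182357)*(345328 + 397446) = 544615*742774 = 404525862010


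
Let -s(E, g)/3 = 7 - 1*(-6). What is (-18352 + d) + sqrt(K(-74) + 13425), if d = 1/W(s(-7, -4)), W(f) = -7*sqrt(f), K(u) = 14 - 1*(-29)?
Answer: -18352 + 2*sqrt(3367) + I*sqrt(39)/273 ≈ -18236.0 + 0.022875*I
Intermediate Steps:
K(u) = 43 (K(u) = 14 + 29 = 43)
s(E, g) = -39 (s(E, g) = -3*(7 - 1*(-6)) = -3*(7 + 6) = -3*13 = -39)
d = I*sqrt(39)/273 (d = 1/(-7*I*sqrt(39)) = I*sqrt(39)/273 ≈ 0.022875*I)
(-18352 + d) + sqrt(K(-74) + 13425) = (-18352 + I*sqrt(39)/273) + sqrt(43 + 13425) = (-18352 + I*sqrt(39)/273) + sqrt(13468) = (-18352 + I*sqrt(39)/273) + 2*sqrt(3367) = -18352 + 2*sqrt(3367) + I*sqrt(39)/273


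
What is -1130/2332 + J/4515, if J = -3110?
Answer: -1235447/1052898 ≈ -1.1734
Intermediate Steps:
-1130/2332 + J/4515 = -1130/2332 - 3110/4515 = -1130*1/2332 - 3110*1/4515 = -565/1166 - 622/903 = -1235447/1052898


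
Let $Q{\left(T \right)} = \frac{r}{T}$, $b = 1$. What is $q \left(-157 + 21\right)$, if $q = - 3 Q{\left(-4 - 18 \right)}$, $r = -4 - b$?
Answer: $\frac{1020}{11} \approx 92.727$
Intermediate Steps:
$r = -5$ ($r = -4 - 1 = -5$)
$Q{\left(T \right)} = - \frac{5}{T}$
$q = - \frac{15}{22}$ ($q = - 3 \left(- \frac{5}{-4 - 18}\right) = - 3 \left(- \frac{5}{-22}\right) = - 3 \left(\left(-5\right) \left(- \frac{1}{22}\right)\right) = \left(-3\right) \frac{5}{22} = - \frac{15}{22} \approx -0.68182$)
$q \left(-157 + 21\right) = - \frac{15 \left(-157 + 21\right)}{22} = \left(- \frac{15}{22}\right) \left(-136\right) = \frac{1020}{11}$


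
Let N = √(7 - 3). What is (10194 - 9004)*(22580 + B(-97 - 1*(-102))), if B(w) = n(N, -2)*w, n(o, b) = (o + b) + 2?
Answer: 26882100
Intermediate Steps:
N = 2 (N = √4 = 2)
n(o, b) = 2 + b + o (n(o, b) = (b + o) + 2 = 2 + b + o)
B(w) = 2*w (B(w) = (2 - 2 + 2)*w = 2*w)
(10194 - 9004)*(22580 + B(-97 - 1*(-102))) = (10194 - 9004)*(22580 + 2*(-97 - 1*(-102))) = 1190*(22580 + 2*(-97 + 102)) = 1190*(22580 + 2*5) = 1190*(22580 + 10) = 1190*22590 = 26882100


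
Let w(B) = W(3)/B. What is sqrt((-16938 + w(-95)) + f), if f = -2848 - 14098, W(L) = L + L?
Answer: I*sqrt(305803670)/95 ≈ 184.08*I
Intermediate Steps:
W(L) = 2*L
w(B) = 6/B (w(B) = (2*3)/B = 6/B)
f = -16946
sqrt((-16938 + w(-95)) + f) = sqrt((-16938 + 6/(-95)) - 16946) = sqrt((-16938 + 6*(-1/95)) - 16946) = sqrt((-16938 - 6/95) - 16946) = sqrt(-1609116/95 - 16946) = sqrt(-3218986/95) = I*sqrt(305803670)/95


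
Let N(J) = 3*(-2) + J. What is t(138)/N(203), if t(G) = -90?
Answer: -90/197 ≈ -0.45685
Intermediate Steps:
N(J) = -6 + J
t(138)/N(203) = -90/(-6 + 203) = -90/197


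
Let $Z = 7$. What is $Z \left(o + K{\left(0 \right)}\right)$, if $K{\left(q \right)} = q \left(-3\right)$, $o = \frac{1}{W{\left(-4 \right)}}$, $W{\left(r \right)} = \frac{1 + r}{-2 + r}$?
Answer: $14$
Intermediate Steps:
$W{\left(r \right)} = \frac{1 + r}{-2 + r}$
$o = 2$ ($o = \frac{1}{\frac{1}{-2 - 4} \left(1 - 4\right)} = \frac{1}{\frac{1}{-6} \left(-3\right)} = \frac{1}{\left(- \frac{1}{6}\right) \left(-3\right)} = \frac{1}{\frac{1}{2}} = 2$)
$K{\left(q \right)} = - 3 q$
$Z \left(o + K{\left(0 \right)}\right) = 7 \left(2 - 0\right) = 7 \left(2 + 0\right) = 7 \cdot 2 = 14$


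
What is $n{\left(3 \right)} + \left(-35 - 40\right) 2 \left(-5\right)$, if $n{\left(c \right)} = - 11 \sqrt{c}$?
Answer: $750 - 11 \sqrt{3} \approx 730.95$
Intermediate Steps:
$n{\left(3 \right)} + \left(-35 - 40\right) 2 \left(-5\right) = - 11 \sqrt{3} + \left(-35 - 40\right) 2 \left(-5\right) = - 11 \sqrt{3} + \left(-35 - 40\right) \left(-10\right) = - 11 \sqrt{3} - -750 = - 11 \sqrt{3} + 750 = 750 - 11 \sqrt{3}$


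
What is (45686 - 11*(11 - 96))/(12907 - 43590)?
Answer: -46621/30683 ≈ -1.5194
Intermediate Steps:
(45686 - 11*(11 - 96))/(12907 - 43590) = (45686 - 11*(-85))/(-30683) = (45686 + 935)*(-1/30683) = 46621*(-1/30683) = -46621/30683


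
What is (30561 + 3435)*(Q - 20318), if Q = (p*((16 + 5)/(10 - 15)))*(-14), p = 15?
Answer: -660746256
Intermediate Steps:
Q = 882 (Q = (15*((16 + 5)/(10 - 15)))*(-14) = (15*(21/(-5)))*(-14) = (15*(21*(-1/5)))*(-14) = (15*(-21/5))*(-14) = -63*(-14) = 882)
(30561 + 3435)*(Q - 20318) = (30561 + 3435)*(882 - 20318) = 33996*(-19436) = -660746256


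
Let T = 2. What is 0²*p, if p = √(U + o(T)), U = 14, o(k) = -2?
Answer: 0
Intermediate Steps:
p = 2*√3 (p = √(14 - 2) = √12 = 2*√3 ≈ 3.4641)
0²*p = 0²*(2*√3) = 0*(2*√3) = 0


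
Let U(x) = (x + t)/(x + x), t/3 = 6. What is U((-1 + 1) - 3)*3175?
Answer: -15875/2 ≈ -7937.5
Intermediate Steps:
t = 18 (t = 3*6 = 18)
U(x) = (18 + x)/(2*x) (U(x) = (x + 18)/(x + x) = (18 + x)/((2*x)) = (18 + x)*(1/(2*x)) = (18 + x)/(2*x))
U((-1 + 1) - 3)*3175 = ((18 + ((-1 + 1) - 3))/(2*((-1 + 1) - 3)))*3175 = ((18 + (0 - 3))/(2*(0 - 3)))*3175 = ((½)*(18 - 3)/(-3))*3175 = ((½)*(-⅓)*15)*3175 = -5/2*3175 = -15875/2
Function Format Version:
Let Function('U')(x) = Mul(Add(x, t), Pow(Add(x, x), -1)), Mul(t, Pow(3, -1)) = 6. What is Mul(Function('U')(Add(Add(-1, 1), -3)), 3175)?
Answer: Rational(-15875, 2) ≈ -7937.5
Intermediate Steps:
t = 18 (t = Mul(3, 6) = 18)
Function('U')(x) = Mul(Rational(1, 2), Pow(x, -1), Add(18, x)) (Function('U')(x) = Mul(Add(x, 18), Pow(Add(x, x), -1)) = Mul(Add(18, x), Pow(Mul(2, x), -1)) = Mul(Add(18, x), Mul(Rational(1, 2), Pow(x, -1))) = Mul(Rational(1, 2), Pow(x, -1), Add(18, x)))
Mul(Function('U')(Add(Add(-1, 1), -3)), 3175) = Mul(Mul(Rational(1, 2), Pow(Add(Add(-1, 1), -3), -1), Add(18, Add(Add(-1, 1), -3))), 3175) = Mul(Mul(Rational(1, 2), Pow(Add(0, -3), -1), Add(18, Add(0, -3))), 3175) = Mul(Mul(Rational(1, 2), Pow(-3, -1), Add(18, -3)), 3175) = Mul(Mul(Rational(1, 2), Rational(-1, 3), 15), 3175) = Mul(Rational(-5, 2), 3175) = Rational(-15875, 2)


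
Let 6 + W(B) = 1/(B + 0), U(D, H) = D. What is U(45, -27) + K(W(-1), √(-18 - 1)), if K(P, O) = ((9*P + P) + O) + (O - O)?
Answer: -25 + I*√19 ≈ -25.0 + 4.3589*I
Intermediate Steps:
W(B) = -6 + 1/B (W(B) = -6 + 1/(B + 0) = -6 + 1/B)
K(P, O) = O + 10*P (K(P, O) = (10*P + O) + 0 = (O + 10*P) + 0 = O + 10*P)
U(45, -27) + K(W(-1), √(-18 - 1)) = 45 + (√(-18 - 1) + 10*(-6 + 1/(-1))) = 45 + (√(-19) + 10*(-6 - 1)) = 45 + (I*√19 + 10*(-7)) = 45 + (I*√19 - 70) = 45 + (-70 + I*√19) = -25 + I*√19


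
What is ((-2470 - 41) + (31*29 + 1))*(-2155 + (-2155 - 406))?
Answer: 7597476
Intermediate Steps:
((-2470 - 41) + (31*29 + 1))*(-2155 + (-2155 - 406)) = (-2511 + (899 + 1))*(-2155 - 2561) = (-2511 + 900)*(-4716) = -1611*(-4716) = 7597476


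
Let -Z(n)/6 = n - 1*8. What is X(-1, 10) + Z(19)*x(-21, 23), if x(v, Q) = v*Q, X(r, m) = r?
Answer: 31877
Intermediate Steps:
x(v, Q) = Q*v
Z(n) = 48 - 6*n (Z(n) = -6*(n - 1*8) = -6*(n - 8) = -6*(-8 + n) = 48 - 6*n)
X(-1, 10) + Z(19)*x(-21, 23) = -1 + (48 - 6*19)*(23*(-21)) = -1 + (48 - 114)*(-483) = -1 - 66*(-483) = -1 + 31878 = 31877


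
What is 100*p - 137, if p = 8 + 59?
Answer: 6563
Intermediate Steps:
p = 67
100*p - 137 = 100*67 - 137 = 6700 - 137 = 6563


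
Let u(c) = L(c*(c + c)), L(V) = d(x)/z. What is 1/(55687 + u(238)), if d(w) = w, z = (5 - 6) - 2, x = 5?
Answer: 3/167056 ≈ 1.7958e-5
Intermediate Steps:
z = -3 (z = -1 - 2 = -3)
L(V) = -5/3 (L(V) = 5/(-3) = 5*(-⅓) = -5/3)
u(c) = -5/3
1/(55687 + u(238)) = 1/(55687 - 5/3) = 1/(167056/3) = 3/167056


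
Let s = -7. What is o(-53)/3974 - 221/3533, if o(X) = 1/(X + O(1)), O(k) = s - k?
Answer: -53577027/856448662 ≈ -0.062557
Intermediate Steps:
O(k) = -7 - k
o(X) = 1/(-8 + X) (o(X) = 1/(X + (-7 - 1*1)) = 1/(X + (-7 - 1)) = 1/(X - 8) = 1/(-8 + X))
o(-53)/3974 - 221/3533 = 1/(-8 - 53*3974) - 221/3533 = (1/3974)/(-61) - 221*1/3533 = -1/61*1/3974 - 221/3533 = -1/242414 - 221/3533 = -53577027/856448662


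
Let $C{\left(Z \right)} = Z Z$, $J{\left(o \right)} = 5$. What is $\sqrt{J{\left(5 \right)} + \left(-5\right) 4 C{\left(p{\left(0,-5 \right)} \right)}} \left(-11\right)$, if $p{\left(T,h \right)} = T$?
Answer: $- 11 \sqrt{5} \approx -24.597$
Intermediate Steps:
$C{\left(Z \right)} = Z^{2}$
$\sqrt{J{\left(5 \right)} + \left(-5\right) 4 C{\left(p{\left(0,-5 \right)} \right)}} \left(-11\right) = \sqrt{5 + \left(-5\right) 4 \cdot 0^{2}} \left(-11\right) = \sqrt{5 - 0} \left(-11\right) = \sqrt{5 + 0} \left(-11\right) = \sqrt{5} \left(-11\right) = - 11 \sqrt{5}$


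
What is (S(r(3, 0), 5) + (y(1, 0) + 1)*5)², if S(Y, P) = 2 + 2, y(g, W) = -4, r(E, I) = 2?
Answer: 121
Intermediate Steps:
S(Y, P) = 4
(S(r(3, 0), 5) + (y(1, 0) + 1)*5)² = (4 + (-4 + 1)*5)² = (4 - 3*5)² = (4 - 15)² = (-11)² = 121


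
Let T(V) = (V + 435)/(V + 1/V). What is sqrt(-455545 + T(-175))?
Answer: I*sqrt(106820170208855)/15313 ≈ 674.94*I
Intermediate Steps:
T(V) = (435 + V)/(V + 1/V)
sqrt(-455545 + T(-175)) = sqrt(-455545 - 175*(435 - 175)/(1 + (-175)**2)) = sqrt(-455545 - 175*260/(1 + 30625)) = sqrt(-455545 - 175*260/30626) = sqrt(-455545 - 175*1/30626*260) = sqrt(-455545 - 22750/15313) = sqrt(-6975783335/15313) = I*sqrt(106820170208855)/15313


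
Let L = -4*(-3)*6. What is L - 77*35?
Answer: -2623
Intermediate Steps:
L = 72 (L = 12*6 = 72)
L - 77*35 = 72 - 77*35 = 72 - 2695 = -2623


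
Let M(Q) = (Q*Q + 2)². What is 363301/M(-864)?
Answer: 363301/557259264004 ≈ 6.5194e-7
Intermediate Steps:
M(Q) = (2 + Q²)² (M(Q) = (Q² + 2)² = (2 + Q²)²)
363301/M(-864) = 363301/((2 + (-864)²)²) = 363301/((2 + 746496)²) = 363301/(746498²) = 363301/557259264004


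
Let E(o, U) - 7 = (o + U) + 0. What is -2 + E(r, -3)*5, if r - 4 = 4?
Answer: 58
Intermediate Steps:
r = 8 (r = 4 + 4 = 8)
E(o, U) = 7 + U + o (E(o, U) = 7 + ((o + U) + 0) = 7 + ((U + o) + 0) = 7 + (U + o) = 7 + U + o)
-2 + E(r, -3)*5 = -2 + (7 - 3 + 8)*5 = -2 + 12*5 = -2 + 60 = 58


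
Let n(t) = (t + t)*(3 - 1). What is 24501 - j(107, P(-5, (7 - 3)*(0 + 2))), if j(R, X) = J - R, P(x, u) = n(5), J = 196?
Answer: 24412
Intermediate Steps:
n(t) = 4*t (n(t) = (2*t)*2 = 4*t)
P(x, u) = 20 (P(x, u) = 4*5 = 20)
j(R, X) = 196 - R
24501 - j(107, P(-5, (7 - 3)*(0 + 2))) = 24501 - (196 - 1*107) = 24501 - (196 - 107) = 24501 - 1*89 = 24501 - 89 = 24412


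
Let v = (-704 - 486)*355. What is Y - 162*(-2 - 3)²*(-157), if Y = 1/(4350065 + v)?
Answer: 2497373997751/3927615 ≈ 6.3585e+5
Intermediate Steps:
v = -422450 (v = -1190*355 = -422450)
Y = 1/3927615 (Y = 1/(4350065 - 422450) = 1/3927615 ≈ 2.5461e-7)
Y - 162*(-2 - 3)²*(-157) = 1/3927615 - 162*(-2 - 3)²*(-157) = 1/3927615 - 162*(-5)²*(-157) = 1/3927615 - 162*25*(-157) = 1/3927615 - 4050*(-157) = 1/3927615 + 635850 = 2497373997751/3927615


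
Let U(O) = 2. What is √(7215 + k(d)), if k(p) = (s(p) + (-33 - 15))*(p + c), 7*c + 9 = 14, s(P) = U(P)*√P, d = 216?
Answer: √(-156177 + 127428*√6)/7 ≈ 56.416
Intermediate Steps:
s(P) = 2*√P
c = 5/7 (c = -9/7 + (⅐)*14 = -9/7 + 2 = 5/7 ≈ 0.71429)
k(p) = (-48 + 2*√p)*(5/7 + p) (k(p) = (2*√p + (-33 - 15))*(p + 5/7) = (2*√p - 48)*(5/7 + p) = (-48 + 2*√p)*(5/7 + p))
√(7215 + k(d)) = √(7215 + (-240/7 - 48*216 + 2*216^(3/2) + 10*√216/7)) = √(7215 + (-240/7 - 10368 + 2*(1296*√6) + 10*(6*√6)/7)) = √(7215 + (-240/7 - 10368 + 2592*√6 + 60*√6/7)) = √(7215 + (-72816/7 + 18204*√6/7)) = √(-22311/7 + 18204*√6/7)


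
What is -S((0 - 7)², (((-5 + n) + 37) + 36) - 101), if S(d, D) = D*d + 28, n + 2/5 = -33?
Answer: 16128/5 ≈ 3225.6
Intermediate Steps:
n = -167/5 (n = -⅖ - 33 = -167/5 ≈ -33.400)
S(d, D) = 28 + D*d
-S((0 - 7)², (((-5 + n) + 37) + 36) - 101) = -(28 + ((((-5 - 167/5) + 37) + 36) - 101)*(0 - 7)²) = -(28 + (((-192/5 + 37) + 36) - 101)*(-7)²) = -(28 + ((-7/5 + 36) - 101)*49) = -(28 + (173/5 - 101)*49) = -(28 - 332/5*49) = -(28 - 16268/5) = -1*(-16128/5) = 16128/5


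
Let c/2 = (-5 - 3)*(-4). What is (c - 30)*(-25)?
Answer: -850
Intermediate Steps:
c = 64 (c = 2*((-5 - 3)*(-4)) = 2*(-8*(-4)) = 2*32 = 64)
(c - 30)*(-25) = (64 - 30)*(-25) = 34*(-25) = -850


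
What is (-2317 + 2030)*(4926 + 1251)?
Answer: -1772799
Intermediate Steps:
(-2317 + 2030)*(4926 + 1251) = -287*6177 = -1772799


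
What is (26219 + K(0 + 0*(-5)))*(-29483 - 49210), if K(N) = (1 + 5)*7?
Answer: -2066556873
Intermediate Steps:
K(N) = 42 (K(N) = 6*7 = 42)
(26219 + K(0 + 0*(-5)))*(-29483 - 49210) = (26219 + 42)*(-29483 - 49210) = 26261*(-78693) = -2066556873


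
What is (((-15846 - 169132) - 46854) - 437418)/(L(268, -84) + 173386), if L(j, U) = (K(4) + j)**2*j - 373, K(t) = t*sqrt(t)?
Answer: -669250/20588181 ≈ -0.032507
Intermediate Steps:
K(t) = t**(3/2)
L(j, U) = -373 + j*(8 + j)**2 (L(j, U) = (4**(3/2) + j)**2*j - 373 = (8 + j)**2*j - 373 = j*(8 + j)**2 - 373 = -373 + j*(8 + j)**2)
(((-15846 - 169132) - 46854) - 437418)/(L(268, -84) + 173386) = (((-15846 - 169132) - 46854) - 437418)/((-373 + 268*(8 + 268)**2) + 173386) = ((-184978 - 46854) - 437418)/((-373 + 268*276**2) + 173386) = (-231832 - 437418)/((-373 + 268*76176) + 173386) = -669250/((-373 + 20415168) + 173386) = -669250/(20414795 + 173386) = -669250/20588181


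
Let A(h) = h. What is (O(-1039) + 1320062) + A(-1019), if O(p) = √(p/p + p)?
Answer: 1319043 + I*√1038 ≈ 1.319e+6 + 32.218*I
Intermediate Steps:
O(p) = √(1 + p)
(O(-1039) + 1320062) + A(-1019) = (√(1 - 1039) + 1320062) - 1019 = (√(-1038) + 1320062) - 1019 = (I*√1038 + 1320062) - 1019 = (1320062 + I*√1038) - 1019 = 1319043 + I*√1038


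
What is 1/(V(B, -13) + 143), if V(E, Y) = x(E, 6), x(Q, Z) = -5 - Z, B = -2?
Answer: 1/132 ≈ 0.0075758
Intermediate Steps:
V(E, Y) = -11 (V(E, Y) = -5 - 1*6 = -5 - 6 = -11)
1/(V(B, -13) + 143) = 1/(-11 + 143) = 1/132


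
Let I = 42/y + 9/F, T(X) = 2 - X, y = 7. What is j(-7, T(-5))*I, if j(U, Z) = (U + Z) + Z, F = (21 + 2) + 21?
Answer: 1911/44 ≈ 43.432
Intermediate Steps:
F = 44 (F = 23 + 21 = 44)
j(U, Z) = U + 2*Z
I = 273/44 (I = 42/7 + 9/44 = 42*(1/7) + 9*(1/44) = 6 + 9/44 = 273/44 ≈ 6.2045)
j(-7, T(-5))*I = (-7 + 2*(2 - 1*(-5)))*(273/44) = (-7 + 2*(2 + 5))*(273/44) = (-7 + 2*7)*(273/44) = (-7 + 14)*(273/44) = 7*(273/44) = 1911/44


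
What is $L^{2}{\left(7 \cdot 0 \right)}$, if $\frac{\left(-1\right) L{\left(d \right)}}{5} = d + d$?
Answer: $0$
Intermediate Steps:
$L{\left(d \right)} = - 10 d$ ($L{\left(d \right)} = - 5 \left(d + d\right) = - 5 \cdot 2 d = - 10 d$)
$L^{2}{\left(7 \cdot 0 \right)} = \left(- 10 \cdot 7 \cdot 0\right)^{2} = \left(\left(-10\right) 0\right)^{2} = 0^{2} = 0$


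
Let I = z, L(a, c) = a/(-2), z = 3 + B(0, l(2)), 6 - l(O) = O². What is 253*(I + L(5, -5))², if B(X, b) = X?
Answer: 253/4 ≈ 63.250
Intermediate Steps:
l(O) = 6 - O²
z = 3 (z = 3 + 0 = 3)
L(a, c) = -a/2 (L(a, c) = a*(-½) = -a/2)
I = 3
253*(I + L(5, -5))² = 253*(3 - ½*5)² = 253*(3 - 5/2)² = 253*(½)² = 253*(¼) = 253/4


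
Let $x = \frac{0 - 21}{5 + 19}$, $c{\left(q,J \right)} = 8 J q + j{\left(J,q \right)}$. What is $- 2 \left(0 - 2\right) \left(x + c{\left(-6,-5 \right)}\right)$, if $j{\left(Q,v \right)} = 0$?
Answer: $\frac{1913}{2} \approx 956.5$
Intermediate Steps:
$c{\left(q,J \right)} = 8 J q$ ($c{\left(q,J \right)} = 8 J q + 0 = 8 J q$)
$x = - \frac{7}{8}$ ($x = - \frac{21}{24} = \left(-21\right) \frac{1}{24} = - \frac{7}{8} \approx -0.875$)
$- 2 \left(0 - 2\right) \left(x + c{\left(-6,-5 \right)}\right) = - 2 \left(0 - 2\right) \left(- \frac{7}{8} + 8 \left(-5\right) \left(-6\right)\right) = \left(-2\right) \left(-2\right) \left(- \frac{7}{8} + 240\right) = 4 \cdot \frac{1913}{8} = \frac{1913}{2}$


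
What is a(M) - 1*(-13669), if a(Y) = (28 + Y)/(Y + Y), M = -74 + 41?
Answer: 902159/66 ≈ 13669.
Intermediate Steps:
M = -33
a(Y) = (28 + Y)/(2*Y) (a(Y) = (28 + Y)/((2*Y)) = (28 + Y)*(1/(2*Y)) = (28 + Y)/(2*Y))
a(M) - 1*(-13669) = (½)*(28 - 33)/(-33) - 1*(-13669) = (½)*(-1/33)*(-5) + 13669 = 5/66 + 13669 = 902159/66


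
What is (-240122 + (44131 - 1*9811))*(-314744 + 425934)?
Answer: -22883124380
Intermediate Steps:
(-240122 + (44131 - 1*9811))*(-314744 + 425934) = (-240122 + (44131 - 9811))*111190 = (-240122 + 34320)*111190 = -205802*111190 = -22883124380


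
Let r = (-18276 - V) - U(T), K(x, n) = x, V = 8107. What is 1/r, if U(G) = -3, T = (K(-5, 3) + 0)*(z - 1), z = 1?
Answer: -1/26380 ≈ -3.7908e-5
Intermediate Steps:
T = 0 (T = (-5 + 0)*(1 - 1) = -5*0 = 0)
r = -26380 (r = (-18276 - 1*8107) - 1*(-3) = (-18276 - 8107) + 3 = -26383 + 3 = -26380)
1/r = 1/(-26380) = -1/26380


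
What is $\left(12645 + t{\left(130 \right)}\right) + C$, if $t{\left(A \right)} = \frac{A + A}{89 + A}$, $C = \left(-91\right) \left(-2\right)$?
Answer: $\frac{2809373}{219} \approx 12828.0$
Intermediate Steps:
$C = 182$
$t{\left(A \right)} = \frac{2 A}{89 + A}$
$\left(12645 + t{\left(130 \right)}\right) + C = \left(12645 + 2 \cdot 130 \frac{1}{89 + 130}\right) + 182 = \left(12645 + 2 \cdot 130 \cdot \frac{1}{219}\right) + 182 = \left(12645 + \frac{260}{219}\right) + 182 = \frac{2769515}{219} + 182 = \frac{2809373}{219}$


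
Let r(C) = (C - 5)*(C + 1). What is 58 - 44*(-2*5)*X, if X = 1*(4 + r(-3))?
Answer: 8858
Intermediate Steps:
r(C) = (1 + C)*(-5 + C) (r(C) = (-5 + C)*(1 + C) = (1 + C)*(-5 + C))
X = 20 (X = 1*(4 + (-5 + (-3)² - 4*(-3))) = 1*(4 + (-5 + 9 + 12)) = 1*(4 + 16) = 1*20 = 20)
58 - 44*(-2*5)*X = 58 - 44*(-2*5)*20 = 58 - (-440)*20 = 58 - 44*(-200) = 58 + 8800 = 8858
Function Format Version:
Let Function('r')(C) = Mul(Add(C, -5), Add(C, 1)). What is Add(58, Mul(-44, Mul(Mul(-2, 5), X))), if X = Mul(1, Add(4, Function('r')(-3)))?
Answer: 8858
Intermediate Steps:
Function('r')(C) = Mul(Add(1, C), Add(-5, C)) (Function('r')(C) = Mul(Add(-5, C), Add(1, C)) = Mul(Add(1, C), Add(-5, C)))
X = 20 (X = Mul(1, Add(4, Add(-5, Pow(-3, 2), Mul(-4, -3)))) = Mul(1, Add(4, Add(-5, 9, 12))) = Mul(1, Add(4, 16)) = Mul(1, 20) = 20)
Add(58, Mul(-44, Mul(Mul(-2, 5), X))) = Add(58, Mul(-44, Mul(Mul(-2, 5), 20))) = Add(58, Mul(-44, Mul(-10, 20))) = Add(58, Mul(-44, -200)) = Add(58, 8800) = 8858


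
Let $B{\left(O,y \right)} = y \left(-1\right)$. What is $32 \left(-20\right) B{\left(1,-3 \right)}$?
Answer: $-1920$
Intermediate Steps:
$B{\left(O,y \right)} = - y$
$32 \left(-20\right) B{\left(1,-3 \right)} = 32 \left(-20\right) \left(\left(-1\right) \left(-3\right)\right) = \left(-640\right) 3 = -1920$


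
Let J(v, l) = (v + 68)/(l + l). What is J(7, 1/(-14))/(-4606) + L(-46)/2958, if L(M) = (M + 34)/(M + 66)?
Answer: 92273/810985 ≈ 0.11378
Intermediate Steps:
L(M) = (34 + M)/(66 + M)
J(v, l) = (68 + v)/(2*l) (J(v, l) = (68 + v)/((2*l)) = (68 + v)*(1/(2*l)) = (68 + v)/(2*l))
J(7, 1/(-14))/(-4606) + L(-46)/2958 = ((68 + 7)/(2*(1/(-14))))/(-4606) + ((34 - 46)/(66 - 46))/2958 = ((1/2)*75/(-1/14))*(-1/4606) + (-12/20)*(1/2958) = ((1/2)*(-14)*75)*(-1/4606) + ((1/20)*(-12))*(1/2958) = -525*(-1/4606) - 3/5*1/2958 = 75/658 - 1/4930 = 92273/810985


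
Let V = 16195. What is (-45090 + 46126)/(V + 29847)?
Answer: 518/23021 ≈ 0.022501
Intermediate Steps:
(-45090 + 46126)/(V + 29847) = (-45090 + 46126)/(16195 + 29847) = 1036/46042 = 1036*(1/46042) = 518/23021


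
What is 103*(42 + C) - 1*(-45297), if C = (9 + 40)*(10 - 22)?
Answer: -10941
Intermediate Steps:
C = -588 (C = 49*(-12) = -588)
103*(42 + C) - 1*(-45297) = 103*(42 - 588) - 1*(-45297) = 103*(-546) + 45297 = -56238 + 45297 = -10941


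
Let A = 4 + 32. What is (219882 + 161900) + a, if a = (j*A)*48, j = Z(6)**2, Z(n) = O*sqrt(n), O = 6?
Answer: 755030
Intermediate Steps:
Z(n) = 6*sqrt(n)
j = 216 (j = (6*sqrt(6))**2 = 216)
A = 36
a = 373248 (a = (216*36)*48 = 7776*48 = 373248)
(219882 + 161900) + a = (219882 + 161900) + 373248 = 381782 + 373248 = 755030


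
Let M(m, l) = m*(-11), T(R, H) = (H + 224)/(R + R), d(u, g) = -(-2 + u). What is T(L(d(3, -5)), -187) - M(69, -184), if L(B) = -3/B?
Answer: 4591/6 ≈ 765.17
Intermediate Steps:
d(u, g) = 2 - u
T(R, H) = (224 + H)/(2*R) (T(R, H) = (224 + H)/((2*R)) = (224 + H)*(1/(2*R)) = (224 + H)/(2*R))
M(m, l) = -11*m
T(L(d(3, -5)), -187) - M(69, -184) = (224 - 187)/(2*((-3/(2 - 1*3)))) - (-11)*69 = (1/2)*37/(-3/(2 - 3)) - 1*(-759) = (1/2)*37/(-3/(-1)) + 759 = (1/2)*37/(-3*(-1)) + 759 = (1/2)*37/3 + 759 = (1/2)*(1/3)*37 + 759 = 37/6 + 759 = 4591/6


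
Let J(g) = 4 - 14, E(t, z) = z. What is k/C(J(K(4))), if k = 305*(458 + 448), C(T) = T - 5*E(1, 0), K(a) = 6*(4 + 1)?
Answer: -27633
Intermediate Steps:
K(a) = 30 (K(a) = 6*5 = 30)
J(g) = -10
C(T) = T (C(T) = T - 5*0 = T + 0 = T)
k = 276330 (k = 305*906 = 276330)
k/C(J(K(4))) = 276330/(-10) = 276330*(-⅒) = -27633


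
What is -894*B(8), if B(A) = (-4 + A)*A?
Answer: -28608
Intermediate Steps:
B(A) = A*(-4 + A)
-894*B(8) = -894*8*(-4 + 8) = -894*8*4 = -894*32 = -1*28608 = -28608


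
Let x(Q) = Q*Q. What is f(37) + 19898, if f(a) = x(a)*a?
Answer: 70551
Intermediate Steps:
x(Q) = Q²
f(a) = a³ (f(a) = a²*a = a³)
f(37) + 19898 = 37³ + 19898 = 50653 + 19898 = 70551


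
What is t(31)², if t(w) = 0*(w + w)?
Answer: 0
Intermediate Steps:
t(w) = 0 (t(w) = 0*(2*w) = 0)
t(31)² = 0² = 0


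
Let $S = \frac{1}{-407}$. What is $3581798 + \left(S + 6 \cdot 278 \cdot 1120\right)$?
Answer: $\frac{2218132905}{407} \approx 5.45 \cdot 10^{6}$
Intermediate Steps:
$S = - \frac{1}{407} \approx -0.002457$
$3581798 + \left(S + 6 \cdot 278 \cdot 1120\right) = 3581798 - \left(\frac{1}{407} - 6 \cdot 278 \cdot 1120\right) = 3581798 + \left(- \frac{1}{407} + 1668 \cdot 1120\right) = 3581798 + \left(- \frac{1}{407} + 1868160\right) = 3581798 + \frac{760341119}{407} = \frac{2218132905}{407}$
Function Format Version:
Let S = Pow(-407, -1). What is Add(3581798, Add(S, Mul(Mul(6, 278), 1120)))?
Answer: Rational(2218132905, 407) ≈ 5.4500e+6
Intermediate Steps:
S = Rational(-1, 407) ≈ -0.0024570
Add(3581798, Add(S, Mul(Mul(6, 278), 1120))) = Add(3581798, Add(Rational(-1, 407), Mul(Mul(6, 278), 1120))) = Add(3581798, Add(Rational(-1, 407), Mul(1668, 1120))) = Add(3581798, Add(Rational(-1, 407), 1868160)) = Add(3581798, Rational(760341119, 407)) = Rational(2218132905, 407)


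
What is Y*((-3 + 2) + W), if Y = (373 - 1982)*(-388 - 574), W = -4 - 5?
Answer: -15478580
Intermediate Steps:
W = -9
Y = 1547858 (Y = -1609*(-962) = 1547858)
Y*((-3 + 2) + W) = 1547858*((-3 + 2) - 9) = 1547858*(-1 - 9) = 1547858*(-10) = -15478580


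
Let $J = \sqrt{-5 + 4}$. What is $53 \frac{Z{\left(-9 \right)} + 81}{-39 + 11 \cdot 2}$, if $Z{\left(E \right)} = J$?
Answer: $- \frac{4293}{17} - \frac{53 i}{17} \approx -252.53 - 3.1176 i$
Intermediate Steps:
$J = i$ ($J = \sqrt{-1} = i \approx 1.0 i$)
$Z{\left(E \right)} = i$
$53 \frac{Z{\left(-9 \right)} + 81}{-39 + 11 \cdot 2} = 53 \frac{i + 81}{-39 + 11 \cdot 2} = 53 \frac{81 + i}{-39 + 22} = 53 \frac{81 + i}{-17} = 53 \left(81 + i\right) \left(- \frac{1}{17}\right) = 53 \left(- \frac{81}{17} - \frac{i}{17}\right) = - \frac{4293}{17} - \frac{53 i}{17}$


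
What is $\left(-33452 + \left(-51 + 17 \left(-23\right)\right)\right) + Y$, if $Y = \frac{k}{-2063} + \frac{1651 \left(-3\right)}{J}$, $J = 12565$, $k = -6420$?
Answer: $- \frac{878516091669}{25921595} \approx -33891.0$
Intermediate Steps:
$Y = \frac{70449261}{25921595}$ ($Y = - \frac{6420}{-2063} + \frac{1651 \left(-3\right)}{12565} = \left(-6420\right) \left(- \frac{1}{2063}\right) - \frac{4953}{12565} = \frac{6420}{2063} - \frac{4953}{12565} = \frac{70449261}{25921595} \approx 2.7178$)
$\left(-33452 + \left(-51 + 17 \left(-23\right)\right)\right) + Y = \left(-33452 + \left(-51 + 17 \left(-23\right)\right)\right) + \frac{70449261}{25921595} = \left(-33452 - 442\right) + \frac{70449261}{25921595} = -33894 + \frac{70449261}{25921595} = - \frac{878516091669}{25921595}$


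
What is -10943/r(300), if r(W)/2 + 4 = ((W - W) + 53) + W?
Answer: -10943/698 ≈ -15.678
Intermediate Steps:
r(W) = 98 + 2*W (r(W) = -8 + 2*(((W - W) + 53) + W) = -8 + 2*((0 + 53) + W) = -8 + 2*(53 + W) = -8 + (106 + 2*W) = 98 + 2*W)
-10943/r(300) = -10943/(98 + 2*300) = -10943/(98 + 600) = -10943/698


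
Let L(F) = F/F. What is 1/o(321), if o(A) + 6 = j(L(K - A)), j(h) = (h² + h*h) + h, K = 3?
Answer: -⅓ ≈ -0.33333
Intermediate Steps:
L(F) = 1
j(h) = h + 2*h² (j(h) = (h² + h²) + h = 2*h² + h = h + 2*h²)
o(A) = -3 (o(A) = -6 + 1*(1 + 2*1) = -6 + 1*(1 + 2) = -6 + 1*3 = -6 + 3 = -3)
1/o(321) = 1/(-3) = -⅓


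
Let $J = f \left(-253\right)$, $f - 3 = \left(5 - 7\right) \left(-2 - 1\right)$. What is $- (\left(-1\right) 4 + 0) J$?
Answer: $-9108$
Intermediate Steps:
$f = 9$ ($f = 3 + \left(5 - 7\right) \left(-2 - 1\right) = 3 - -6 = 3 + 6 = 9$)
$J = -2277$ ($J = 9 \left(-253\right) = -2277$)
$- (\left(-1\right) 4 + 0) J = - (\left(-1\right) 4 + 0) \left(-2277\right) = - (-4 + 0) \left(-2277\right) = \left(-1\right) \left(-4\right) \left(-2277\right) = 4 \left(-2277\right) = -9108$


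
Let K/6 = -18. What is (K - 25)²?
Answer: 17689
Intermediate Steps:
K = -108 (K = 6*(-18) = -108)
(K - 25)² = (-108 - 25)² = (-133)² = 17689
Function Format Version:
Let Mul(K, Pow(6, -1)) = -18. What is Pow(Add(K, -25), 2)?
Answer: 17689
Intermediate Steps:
K = -108 (K = Mul(6, -18) = -108)
Pow(Add(K, -25), 2) = Pow(Add(-108, -25), 2) = Pow(-133, 2) = 17689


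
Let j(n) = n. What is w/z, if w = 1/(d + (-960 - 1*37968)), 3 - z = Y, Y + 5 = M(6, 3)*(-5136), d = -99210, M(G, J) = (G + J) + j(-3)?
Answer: -1/4257965712 ≈ -2.3485e-10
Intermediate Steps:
M(G, J) = -3 + G + J (M(G, J) = (G + J) - 3 = -3 + G + J)
Y = -30821 (Y = -5 + (-3 + 6 + 3)*(-5136) = -5 + 6*(-5136) = -5 - 30816 = -30821)
z = 30824 (z = 3 - 1*(-30821) = 3 + 30821 = 30824)
w = -1/138138 (w = 1/(-99210 + (-960 - 1*37968)) = 1/(-99210 + (-960 - 37968)) = 1/(-99210 - 38928) = 1/(-138138) = -1/138138 ≈ -7.2391e-6)
w/z = -1/138138/30824 = -1/138138*1/30824 = -1/4257965712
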